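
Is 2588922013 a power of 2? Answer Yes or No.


0b10011010010011111101000010011101. Multiple bits set => No

No


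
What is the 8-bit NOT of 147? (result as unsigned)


~0b10010011 = 0b1101100 = 108 (8-bit unsigned)

108


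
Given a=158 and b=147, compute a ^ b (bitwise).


158 ^ 147 = 13

13


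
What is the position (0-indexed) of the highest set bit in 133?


0b10000101. Highest set bit at position 7

7


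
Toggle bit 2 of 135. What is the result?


135 ^ (1 << 2) = 135 ^ 4 = 131

131


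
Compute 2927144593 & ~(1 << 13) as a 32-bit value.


2927144593 & ~(1 << 13) = 2927136401

2927136401


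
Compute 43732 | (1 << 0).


43732 | (1 << 0) = 43732 | 1 = 43733

43733


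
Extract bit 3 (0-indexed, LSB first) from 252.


0b11111100, position 3 = 1

1


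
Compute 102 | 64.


0b1100110 | 0b1000000 = 0b1100110 = 102

102


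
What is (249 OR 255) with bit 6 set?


Step 1: 249 | 255 = 255
Step 2: 255 | (1 << 6) = 255 | 64 = 255

255


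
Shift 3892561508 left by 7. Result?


0b11101000000000111100011001100100 << 7 = 0b111010000000001111000110011001000000000 = 498247873024

498247873024


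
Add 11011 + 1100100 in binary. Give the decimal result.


11011 + 1100100 = 1111111 = 127

127


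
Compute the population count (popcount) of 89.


0b1011001 has 4 set bits

4


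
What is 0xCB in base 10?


CB hex = 203 decimal

203


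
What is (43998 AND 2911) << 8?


Step 1: 43998 & 2911 = 2910
Step 2: 2910 << 8 = 744960

744960


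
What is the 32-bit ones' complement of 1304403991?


1304403991 ^ 4294967295 = 2990563304

2990563304


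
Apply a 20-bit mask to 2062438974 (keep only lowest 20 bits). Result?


2062438974 & 1048575 = 938558

938558


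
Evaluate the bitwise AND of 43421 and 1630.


0b1010100110011101 & 0b11001011110 = 0b11100 = 28

28


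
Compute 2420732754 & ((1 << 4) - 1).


2420732754 & 15 = 2

2


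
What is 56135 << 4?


0b1101101101000111 << 4 = 0b11011011010001110000 = 898160

898160


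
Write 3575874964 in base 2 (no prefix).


3575874964 = 11010101001000111000010110010100 in binary

11010101001000111000010110010100


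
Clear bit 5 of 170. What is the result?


170 & ~(1 << 5) = 138

138


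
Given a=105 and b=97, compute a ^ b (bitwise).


105 ^ 97 = 8

8


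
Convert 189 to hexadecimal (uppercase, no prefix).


189 = BD hex

BD


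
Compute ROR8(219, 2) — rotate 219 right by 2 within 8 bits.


Rotate 0b11011011 right by 2 (8-bit) = 0b11110110 = 246

246


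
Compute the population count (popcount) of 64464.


0b1111101111010000 has 10 set bits

10


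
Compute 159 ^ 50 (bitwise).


0b10011111 ^ 0b110010 = 0b10101101 = 173

173


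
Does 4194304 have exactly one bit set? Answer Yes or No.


0b10000000000000000000000. Only one bit set => Yes

Yes


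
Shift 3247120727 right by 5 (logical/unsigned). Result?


0b11000001100010110010000101010111 >> 5 = 0b110000011000101100100001010 = 101472522

101472522


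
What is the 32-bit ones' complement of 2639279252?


2639279252 ^ 4294967295 = 1655688043

1655688043


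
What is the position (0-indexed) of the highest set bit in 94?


0b1011110. Highest set bit at position 6

6


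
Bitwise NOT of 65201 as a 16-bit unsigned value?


~0b1111111010110001 = 0b101001110 = 334 (16-bit unsigned)

334


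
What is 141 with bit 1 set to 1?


141 | (1 << 1) = 141 | 2 = 143

143


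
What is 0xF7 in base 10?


F7 hex = 247 decimal

247


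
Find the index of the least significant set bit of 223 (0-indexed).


0b11011111. Lowest set bit at position 0

0


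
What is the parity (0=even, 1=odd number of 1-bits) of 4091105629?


0b11110011110110010101000101011101 has 19 ones => parity 1

1


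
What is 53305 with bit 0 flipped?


53305 ^ (1 << 0) = 53305 ^ 1 = 53304

53304


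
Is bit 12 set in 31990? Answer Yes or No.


0b111110011110110, bit 12 = 1. Yes

Yes


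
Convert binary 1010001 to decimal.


1010001 in decimal = 81

81


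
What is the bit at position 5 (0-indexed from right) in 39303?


0b1001100110000111, position 5 = 0

0


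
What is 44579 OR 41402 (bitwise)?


0b1010111000100011 | 0b1010000110111010 = 0b1010111110111011 = 44987

44987


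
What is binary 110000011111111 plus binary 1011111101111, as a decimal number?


110000011111111 + 1011111101111 = 111100011101110 = 30958

30958


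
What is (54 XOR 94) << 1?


Step 1: 54 ^ 94 = 104
Step 2: 104 << 1 = 208

208


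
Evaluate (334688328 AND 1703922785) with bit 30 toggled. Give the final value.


Step 1: 334688328 & 1703922785 = 25346112
Step 2: 25346112 ^ (1 << 30) = 25346112 ^ 1073741824 = 1099087936

1099087936


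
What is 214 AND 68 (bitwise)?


0b11010110 & 0b1000100 = 0b1000100 = 68

68


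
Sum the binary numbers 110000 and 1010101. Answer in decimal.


110000 + 1010101 = 10000101 = 133

133


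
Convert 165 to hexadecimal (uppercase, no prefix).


165 = A5 hex

A5


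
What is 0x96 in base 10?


96 hex = 150 decimal

150


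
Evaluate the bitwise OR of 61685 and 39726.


0b1111000011110101 | 0b1001101100101110 = 0b1111101111111111 = 64511

64511


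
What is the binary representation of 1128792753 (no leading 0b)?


1128792753 = 1000011010010000000001010110001 in binary

1000011010010000000001010110001


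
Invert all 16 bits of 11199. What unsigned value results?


11199 ^ 65535 = 54336

54336


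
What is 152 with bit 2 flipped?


152 ^ (1 << 2) = 152 ^ 4 = 156

156


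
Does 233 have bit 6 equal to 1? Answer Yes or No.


0b11101001, bit 6 = 1. Yes

Yes


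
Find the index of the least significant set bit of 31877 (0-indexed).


0b111110010000101. Lowest set bit at position 0

0


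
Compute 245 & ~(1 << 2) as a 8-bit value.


245 & ~(1 << 2) = 241

241


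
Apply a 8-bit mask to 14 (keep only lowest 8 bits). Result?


14 & 255 = 14

14


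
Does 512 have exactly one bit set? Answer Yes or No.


0b1000000000. Only one bit set => Yes

Yes


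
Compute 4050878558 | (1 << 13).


4050878558 | (1 << 13) = 4050878558 | 8192 = 4050886750

4050886750


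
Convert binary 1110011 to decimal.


1110011 in decimal = 115

115


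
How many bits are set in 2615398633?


0b10011011111000111101000011101001 has 18 set bits

18


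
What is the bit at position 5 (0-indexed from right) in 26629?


0b110100000000101, position 5 = 0

0


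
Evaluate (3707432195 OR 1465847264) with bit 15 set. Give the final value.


Step 1: 3707432195 | 1465847264 = 3758091747
Step 2: 3758091747 | (1 << 15) = 3758091747 | 32768 = 3758091747

3758091747


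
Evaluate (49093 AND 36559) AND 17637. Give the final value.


Step 1: 49093 & 36559 = 36549
Step 2: 36549 & 17637 = 1221

1221


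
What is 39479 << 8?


0b1001101000110111 << 8 = 0b100110100011011100000000 = 10106624

10106624


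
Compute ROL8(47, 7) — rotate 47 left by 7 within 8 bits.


Rotate 0b101111 left by 7 (8-bit) = 0b10010111 = 151

151


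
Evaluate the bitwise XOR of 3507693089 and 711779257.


0b11010001000100110010011000100001 ^ 0b101010011011001110001110111001 = 0b11111011011111111100010110011000 = 4219454872

4219454872


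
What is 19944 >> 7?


0b100110111101000 >> 7 = 0b10011011 = 155

155


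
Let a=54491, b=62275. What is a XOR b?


54491 ^ 62275 = 10136

10136


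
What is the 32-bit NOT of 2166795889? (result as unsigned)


~0b10000001001001101010111001110001 = 0b1111110110110010101000110001110 = 2128171406 (32-bit unsigned)

2128171406


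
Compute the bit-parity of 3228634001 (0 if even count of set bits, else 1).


0b11000000011100010000101110010001 has 12 ones => parity 0

0


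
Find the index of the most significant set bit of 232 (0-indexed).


0b11101000. Highest set bit at position 7

7


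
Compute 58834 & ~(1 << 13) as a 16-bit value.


58834 & ~(1 << 13) = 50642

50642


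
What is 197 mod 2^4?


197 & 15 = 5

5


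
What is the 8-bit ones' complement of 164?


164 ^ 255 = 91

91


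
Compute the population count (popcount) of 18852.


0b100100110100100 has 6 set bits

6


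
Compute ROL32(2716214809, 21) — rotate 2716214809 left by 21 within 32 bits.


Rotate 0b10100001111001100010011000011001 left by 21 (32-bit) = 0b11000011001101000011110011000100 = 3274980548

3274980548


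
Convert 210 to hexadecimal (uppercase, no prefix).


210 = D2 hex

D2


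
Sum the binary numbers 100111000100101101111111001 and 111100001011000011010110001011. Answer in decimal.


100111000100101101111111001 + 111100001011000011010110001011 = 1000001000011101001000110000100 = 1091473796

1091473796


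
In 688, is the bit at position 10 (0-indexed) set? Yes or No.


0b1010110000, bit 10 = 0. No

No


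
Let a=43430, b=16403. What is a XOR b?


43430 ^ 16403 = 59829

59829


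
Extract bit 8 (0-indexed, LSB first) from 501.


0b111110101, position 8 = 1

1


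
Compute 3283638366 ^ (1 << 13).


3283638366 ^ (1 << 13) = 3283638366 ^ 8192 = 3283646558

3283646558


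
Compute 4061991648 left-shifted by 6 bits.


0b11110010000111010001001011100000 << 6 = 0b11110010000111010001001011100000000000 = 259967465472

259967465472


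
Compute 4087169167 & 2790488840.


0b11110011100111010100000010001111 & 0b10100110010100110111101100001000 = 0b10100010000100010100000000001000 = 2719039496

2719039496


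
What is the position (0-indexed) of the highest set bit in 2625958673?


0b10011100100001001111001100010001. Highest set bit at position 31

31


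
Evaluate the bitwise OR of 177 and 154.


0b10110001 | 0b10011010 = 0b10111011 = 187

187


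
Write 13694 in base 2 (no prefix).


13694 = 11010101111110 in binary

11010101111110


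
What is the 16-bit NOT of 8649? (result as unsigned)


~0b10000111001001 = 0b1101111000110110 = 56886 (16-bit unsigned)

56886


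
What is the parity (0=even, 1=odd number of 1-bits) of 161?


0b10100001 has 3 ones => parity 1

1


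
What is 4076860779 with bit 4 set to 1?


4076860779 | (1 << 4) = 4076860779 | 16 = 4076860795

4076860795


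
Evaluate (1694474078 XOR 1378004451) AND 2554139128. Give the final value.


Step 1: 1694474078 ^ 1378004451 = 920466109
Step 2: 920466109 & 2554139128 = 270340280

270340280


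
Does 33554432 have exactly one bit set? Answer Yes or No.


0b10000000000000000000000000. Only one bit set => Yes

Yes


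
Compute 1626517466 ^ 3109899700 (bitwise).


0b1100000111100101010111111011010 ^ 0b10111001010111010100110110110100 = 0b11011001101011111110001001101110 = 3652182638

3652182638


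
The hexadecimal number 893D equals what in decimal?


893D hex = 35133 decimal

35133


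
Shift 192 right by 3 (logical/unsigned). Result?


0b11000000 >> 3 = 0b11000 = 24

24


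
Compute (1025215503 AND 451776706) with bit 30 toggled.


Step 1: 1025215503 & 451776706 = 403275778
Step 2: 403275778 ^ (1 << 30) = 403275778 ^ 1073741824 = 1477017602

1477017602


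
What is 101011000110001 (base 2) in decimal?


101011000110001 in decimal = 22065

22065


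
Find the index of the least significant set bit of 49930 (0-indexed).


0b1100001100001010. Lowest set bit at position 1

1


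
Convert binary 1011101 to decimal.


1011101 in decimal = 93

93


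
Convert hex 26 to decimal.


26 hex = 38 decimal

38


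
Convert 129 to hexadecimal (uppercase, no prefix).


129 = 81 hex

81


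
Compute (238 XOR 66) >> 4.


Step 1: 238 ^ 66 = 172
Step 2: 172 >> 4 = 10

10


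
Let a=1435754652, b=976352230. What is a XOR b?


1435754652 ^ 976352230 = 1872892794

1872892794


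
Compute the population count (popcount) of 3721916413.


0b11011101110101111110111111111101 has 26 set bits

26


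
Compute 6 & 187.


0b110 & 0b10111011 = 0b10 = 2

2


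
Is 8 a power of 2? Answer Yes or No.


0b1000. Only one bit set => Yes

Yes


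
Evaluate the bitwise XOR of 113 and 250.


0b1110001 ^ 0b11111010 = 0b10001011 = 139

139


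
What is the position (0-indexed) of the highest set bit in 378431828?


0b10110100011100110100101010100. Highest set bit at position 28

28


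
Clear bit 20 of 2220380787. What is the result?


2220380787 & ~(1 << 20) = 2219332211

2219332211


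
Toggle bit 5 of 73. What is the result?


73 ^ (1 << 5) = 73 ^ 32 = 105

105


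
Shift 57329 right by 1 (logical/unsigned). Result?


0b1101111111110001 >> 1 = 0b110111111111000 = 28664

28664


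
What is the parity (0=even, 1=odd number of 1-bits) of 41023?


0b1010000000111111 has 8 ones => parity 0

0


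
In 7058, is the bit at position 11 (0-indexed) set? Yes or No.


0b1101110010010, bit 11 = 1. Yes

Yes


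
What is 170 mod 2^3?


170 & 7 = 2

2


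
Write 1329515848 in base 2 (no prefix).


1329515848 = 1001111001111101100110101001000 in binary

1001111001111101100110101001000


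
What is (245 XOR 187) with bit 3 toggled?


Step 1: 245 ^ 187 = 78
Step 2: 78 ^ (1 << 3) = 78 ^ 8 = 70

70


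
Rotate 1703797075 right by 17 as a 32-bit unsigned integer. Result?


Rotate 0b1100101100011011110000101010011 right by 17 (32-bit) = 0b11110000101010011011001011000110 = 4037653190

4037653190


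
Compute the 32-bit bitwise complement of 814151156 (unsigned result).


~0b110000100001101111010111110100 = 0b11001111011110010000101000001011 = 3480816139 (32-bit unsigned)

3480816139


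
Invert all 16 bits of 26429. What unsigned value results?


26429 ^ 65535 = 39106

39106


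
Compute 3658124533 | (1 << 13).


3658124533 | (1 << 13) = 3658124533 | 8192 = 3658132725

3658132725


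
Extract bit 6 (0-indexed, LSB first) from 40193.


0b1001110100000001, position 6 = 0

0


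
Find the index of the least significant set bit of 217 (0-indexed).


0b11011001. Lowest set bit at position 0

0


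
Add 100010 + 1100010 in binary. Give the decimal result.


100010 + 1100010 = 10000100 = 132

132


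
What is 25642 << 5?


0b110010000101010 << 5 = 0b11001000010101000000 = 820544

820544


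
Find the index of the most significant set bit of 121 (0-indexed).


0b1111001. Highest set bit at position 6

6


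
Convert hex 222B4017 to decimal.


222B4017 hex = 573259799 decimal

573259799


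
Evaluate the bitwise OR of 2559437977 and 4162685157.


0b10011000100011011110110010011001 | 0b11111000000111011000100011100101 = 0b11111000100111011110110011111101 = 4171099389

4171099389


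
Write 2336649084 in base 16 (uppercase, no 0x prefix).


2336649084 = 8B466F7C hex

8B466F7C


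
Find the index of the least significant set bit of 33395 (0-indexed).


0b1000001001110011. Lowest set bit at position 0

0


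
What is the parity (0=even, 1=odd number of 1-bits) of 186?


0b10111010 has 5 ones => parity 1

1


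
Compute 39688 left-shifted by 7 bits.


0b1001101100001000 << 7 = 0b10011011000010000000000 = 5080064

5080064


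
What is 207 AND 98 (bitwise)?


0b11001111 & 0b1100010 = 0b1000010 = 66

66


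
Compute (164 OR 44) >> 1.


Step 1: 164 | 44 = 172
Step 2: 172 >> 1 = 86

86


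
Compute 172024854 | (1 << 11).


172024854 | (1 << 11) = 172024854 | 2048 = 172026902

172026902


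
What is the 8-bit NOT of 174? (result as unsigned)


~0b10101110 = 0b1010001 = 81 (8-bit unsigned)

81


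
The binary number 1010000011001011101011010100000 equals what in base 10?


1010000011001011101011010100000 in decimal = 1348851360

1348851360


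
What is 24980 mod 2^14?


24980 & 16383 = 8596

8596


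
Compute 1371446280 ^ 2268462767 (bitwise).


0b1010001101111101001110000001000 ^ 0b10000111001101011111111010101111 = 0b11010110100010110110001010100111 = 3599458983

3599458983


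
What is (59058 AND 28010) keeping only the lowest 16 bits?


Step 1: 59058 & 28010 = 25634
Step 2: 25634 & 65535 = 25634

25634


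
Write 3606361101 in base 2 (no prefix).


3606361101 = 11010110111101001011010000001101 in binary

11010110111101001011010000001101


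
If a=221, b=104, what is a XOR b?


221 ^ 104 = 181

181


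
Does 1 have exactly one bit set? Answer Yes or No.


0b1. Only one bit set => Yes

Yes


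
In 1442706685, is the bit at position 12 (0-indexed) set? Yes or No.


0b1010101111111011111010011111101, bit 12 = 1. Yes

Yes


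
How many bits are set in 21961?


0b101010111001001 has 8 set bits

8


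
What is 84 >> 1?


0b1010100 >> 1 = 0b101010 = 42

42


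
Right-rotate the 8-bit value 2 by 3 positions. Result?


Rotate 0b10 right by 3 (8-bit) = 0b1000000 = 64

64


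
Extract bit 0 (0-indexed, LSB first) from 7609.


0b1110110111001, position 0 = 1

1


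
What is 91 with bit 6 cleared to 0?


91 & ~(1 << 6) = 27

27


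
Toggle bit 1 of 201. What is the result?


201 ^ (1 << 1) = 201 ^ 2 = 203

203


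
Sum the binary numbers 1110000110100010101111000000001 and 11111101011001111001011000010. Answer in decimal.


1110000110100010101111000000001 + 11111101011001111001011000010 = 10010000011111100101000011000011 = 2424197315

2424197315


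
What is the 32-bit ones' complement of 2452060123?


2452060123 ^ 4294967295 = 1842907172

1842907172


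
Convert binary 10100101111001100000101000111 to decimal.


10100101111001100000101000111 in decimal = 347914567

347914567


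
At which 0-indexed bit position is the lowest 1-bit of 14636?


0b11100100101100. Lowest set bit at position 2

2


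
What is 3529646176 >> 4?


0b11010010011000100010000001100000 >> 4 = 0b1101001001100010001000000110 = 220602886

220602886


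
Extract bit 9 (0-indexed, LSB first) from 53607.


0b1101000101100111, position 9 = 0

0


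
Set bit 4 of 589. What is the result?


589 | (1 << 4) = 589 | 16 = 605

605


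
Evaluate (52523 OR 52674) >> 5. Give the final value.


Step 1: 52523 | 52674 = 52715
Step 2: 52715 >> 5 = 1647

1647


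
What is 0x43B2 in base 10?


43B2 hex = 17330 decimal

17330


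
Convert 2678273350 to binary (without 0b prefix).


2678273350 = 10011111101000110011010101000110 in binary

10011111101000110011010101000110


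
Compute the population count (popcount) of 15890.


0b11111000010010 has 7 set bits

7


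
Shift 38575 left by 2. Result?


0b1001011010101111 << 2 = 0b100101101010111100 = 154300

154300


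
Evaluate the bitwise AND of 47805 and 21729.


0b1011101010111101 & 0b101010011100001 = 0b1000010100001 = 4257

4257


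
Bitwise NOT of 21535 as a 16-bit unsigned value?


~0b101010000011111 = 0b1010101111100000 = 44000 (16-bit unsigned)

44000


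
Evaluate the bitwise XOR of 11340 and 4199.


0b10110001001100 ^ 0b1000001100111 = 0b11110000101011 = 15403

15403


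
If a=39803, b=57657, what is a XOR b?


39803 ^ 57657 = 31298

31298


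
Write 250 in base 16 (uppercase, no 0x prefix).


250 = FA hex

FA


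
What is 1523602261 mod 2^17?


1523602261 & 131071 = 21333

21333


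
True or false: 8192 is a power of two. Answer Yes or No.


0b10000000000000. Only one bit set => Yes

Yes


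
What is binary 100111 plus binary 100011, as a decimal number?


100111 + 100011 = 1001010 = 74

74


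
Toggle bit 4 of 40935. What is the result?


40935 ^ (1 << 4) = 40935 ^ 16 = 40951

40951


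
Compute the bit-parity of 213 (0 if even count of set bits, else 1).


0b11010101 has 5 ones => parity 1

1


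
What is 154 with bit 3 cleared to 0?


154 & ~(1 << 3) = 146

146


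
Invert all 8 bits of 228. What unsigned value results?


228 ^ 255 = 27

27


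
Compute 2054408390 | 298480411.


0b1111010011100111100100011000110 | 0b10001110010100111001100011011 = 0b1111011111110111111101111011111 = 2080111583

2080111583


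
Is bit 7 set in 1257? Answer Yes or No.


0b10011101001, bit 7 = 1. Yes

Yes


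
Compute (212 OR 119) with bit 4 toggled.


Step 1: 212 | 119 = 247
Step 2: 247 ^ (1 << 4) = 247 ^ 16 = 231

231


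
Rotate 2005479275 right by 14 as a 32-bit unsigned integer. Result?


Rotate 0b1110111100010010010111101101011 right by 14 (32-bit) = 0b10111101101011011101111000100100 = 3182288420

3182288420


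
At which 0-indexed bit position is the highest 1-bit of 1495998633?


0b1011001001010110010000010101001. Highest set bit at position 30

30


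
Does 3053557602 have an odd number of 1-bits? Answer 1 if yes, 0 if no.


0b10110110000000011001011101100010 has 14 ones => parity 0

0


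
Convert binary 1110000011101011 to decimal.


1110000011101011 in decimal = 57579

57579


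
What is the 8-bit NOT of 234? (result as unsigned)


~0b11101010 = 0b10101 = 21 (8-bit unsigned)

21


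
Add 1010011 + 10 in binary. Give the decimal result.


1010011 + 10 = 1010101 = 85

85


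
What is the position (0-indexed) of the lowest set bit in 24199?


0b101111010000111. Lowest set bit at position 0

0


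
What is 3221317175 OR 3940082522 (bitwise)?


0b11000000000000010110011000110111 | 0b11101010110110001110001101011010 = 0b11101010110110011110011101111111 = 3940149119

3940149119


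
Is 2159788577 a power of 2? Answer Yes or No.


0b10000000101110111100001000100001. Multiple bits set => No

No


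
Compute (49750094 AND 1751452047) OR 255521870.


Step 1: 49750094 & 1751452047 = 6619150
Step 2: 6619150 | 255521870 = 260043854

260043854


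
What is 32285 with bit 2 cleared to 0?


32285 & ~(1 << 2) = 32281

32281


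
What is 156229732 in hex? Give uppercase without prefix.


156229732 = 94FE064 hex

94FE064


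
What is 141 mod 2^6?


141 & 63 = 13

13


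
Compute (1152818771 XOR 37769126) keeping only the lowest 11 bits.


Step 1: 1152818771 ^ 37769126 = 1190580725
Step 2: 1190580725 & 2047 = 501

501


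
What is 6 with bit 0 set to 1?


6 | (1 << 0) = 6 | 1 = 7

7


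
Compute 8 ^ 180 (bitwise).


0b1000 ^ 0b10110100 = 0b10111100 = 188

188


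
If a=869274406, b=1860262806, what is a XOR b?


869274406 ^ 1860262806 = 1563510960

1563510960


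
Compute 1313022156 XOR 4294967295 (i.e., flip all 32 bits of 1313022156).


1313022156 ^ 4294967295 = 2981945139

2981945139


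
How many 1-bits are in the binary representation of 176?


0b10110000 has 3 set bits

3


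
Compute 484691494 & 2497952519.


0b11100111000111100111000100110 & 0b10010100111000111011101100000111 = 0b10100111000111000101000000110 = 350456326

350456326


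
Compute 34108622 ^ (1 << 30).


34108622 ^ (1 << 30) = 34108622 ^ 1073741824 = 1107850446

1107850446


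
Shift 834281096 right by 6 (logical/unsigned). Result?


0b110001101110100001111010001000 >> 6 = 0b110001101110100001111010 = 13035642

13035642


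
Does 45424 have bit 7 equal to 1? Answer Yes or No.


0b1011000101110000, bit 7 = 0. No

No


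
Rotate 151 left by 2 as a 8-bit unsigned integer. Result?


Rotate 0b10010111 left by 2 (8-bit) = 0b1011110 = 94

94


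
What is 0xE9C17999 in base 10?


E9C17999 hex = 3921770905 decimal

3921770905


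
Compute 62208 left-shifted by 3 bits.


0b1111001100000000 << 3 = 0b1111001100000000000 = 497664

497664


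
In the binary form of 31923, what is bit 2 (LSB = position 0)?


0b111110010110011, position 2 = 0

0


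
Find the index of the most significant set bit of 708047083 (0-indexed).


0b101010001100111111000011101011. Highest set bit at position 29

29


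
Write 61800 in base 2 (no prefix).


61800 = 1111000101101000 in binary

1111000101101000


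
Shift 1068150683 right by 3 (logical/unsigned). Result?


0b111111101010101010111110011011 >> 3 = 0b111111101010101010111110011 = 133518835

133518835


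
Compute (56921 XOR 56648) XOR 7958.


Step 1: 56921 ^ 56648 = 785
Step 2: 785 ^ 7958 = 7175

7175


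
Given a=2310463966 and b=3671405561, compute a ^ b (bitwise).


2310463966 ^ 3671405561 = 1399050791

1399050791


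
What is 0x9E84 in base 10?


9E84 hex = 40580 decimal

40580


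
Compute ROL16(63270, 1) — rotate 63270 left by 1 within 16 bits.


Rotate 0b1111011100100110 left by 1 (16-bit) = 0b1110111001001101 = 61005

61005


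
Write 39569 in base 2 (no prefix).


39569 = 1001101010010001 in binary

1001101010010001


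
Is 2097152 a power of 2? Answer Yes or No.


0b1000000000000000000000. Only one bit set => Yes

Yes


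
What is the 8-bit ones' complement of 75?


75 ^ 255 = 180

180


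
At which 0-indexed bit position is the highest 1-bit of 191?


0b10111111. Highest set bit at position 7

7


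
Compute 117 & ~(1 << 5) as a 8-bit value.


117 & ~(1 << 5) = 85

85


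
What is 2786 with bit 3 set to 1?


2786 | (1 << 3) = 2786 | 8 = 2794

2794


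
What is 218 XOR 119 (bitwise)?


0b11011010 ^ 0b1110111 = 0b10101101 = 173

173


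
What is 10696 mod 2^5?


10696 & 31 = 8

8


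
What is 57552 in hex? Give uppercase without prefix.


57552 = E0D0 hex

E0D0


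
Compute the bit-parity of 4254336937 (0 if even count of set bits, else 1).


0b11111101100101000000011110101001 has 17 ones => parity 1

1


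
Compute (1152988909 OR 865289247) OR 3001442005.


Step 1: 1152988909 | 865289247 = 2008774399
Step 2: 2008774399 | 3001442005 = 4160716543

4160716543


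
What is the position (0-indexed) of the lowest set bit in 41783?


0b1010001100110111. Lowest set bit at position 0

0


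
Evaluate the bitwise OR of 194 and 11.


0b11000010 | 0b1011 = 0b11001011 = 203

203


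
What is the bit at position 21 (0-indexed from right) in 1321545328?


0b1001110110001010010111001110000, position 21 = 0

0


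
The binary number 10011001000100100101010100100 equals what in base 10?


10011001000100100101010100100 in decimal = 321014436

321014436


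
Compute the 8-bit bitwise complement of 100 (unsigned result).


~0b1100100 = 0b10011011 = 155 (8-bit unsigned)

155


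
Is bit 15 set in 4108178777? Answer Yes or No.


0b11110100110111011101010101011001, bit 15 = 1. Yes

Yes


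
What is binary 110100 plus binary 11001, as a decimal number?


110100 + 11001 = 1001101 = 77

77


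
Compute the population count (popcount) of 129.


0b10000001 has 2 set bits

2


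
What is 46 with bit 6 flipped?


46 ^ (1 << 6) = 46 ^ 64 = 110

110


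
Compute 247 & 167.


0b11110111 & 0b10100111 = 0b10100111 = 167

167


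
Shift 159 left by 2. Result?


0b10011111 << 2 = 0b1001111100 = 636

636


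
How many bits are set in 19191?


0b100101011110111 has 10 set bits

10


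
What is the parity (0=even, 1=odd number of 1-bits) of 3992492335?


0b11101101111110001001100100101111 has 20 ones => parity 0

0


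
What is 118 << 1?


0b1110110 << 1 = 0b11101100 = 236

236


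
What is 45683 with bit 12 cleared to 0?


45683 & ~(1 << 12) = 41587

41587


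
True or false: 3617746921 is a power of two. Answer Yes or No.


0b11010111101000100110111111101001. Multiple bits set => No

No


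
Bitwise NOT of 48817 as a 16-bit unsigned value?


~0b1011111010110001 = 0b100000101001110 = 16718 (16-bit unsigned)

16718


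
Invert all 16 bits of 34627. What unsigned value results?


34627 ^ 65535 = 30908

30908


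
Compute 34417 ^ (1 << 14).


34417 ^ (1 << 14) = 34417 ^ 16384 = 50801

50801


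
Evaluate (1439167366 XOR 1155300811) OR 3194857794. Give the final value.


Step 1: 1439167366 ^ 1155300811 = 287018573
Step 2: 287018573 | 3194857794 = 3212816207

3212816207


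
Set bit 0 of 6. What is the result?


6 | (1 << 0) = 6 | 1 = 7

7


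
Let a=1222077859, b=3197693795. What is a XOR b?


1222077859 ^ 3197693795 = 4132405952

4132405952


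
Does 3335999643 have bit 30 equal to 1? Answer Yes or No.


0b11000110110101110101000010011011, bit 30 = 1. Yes

Yes


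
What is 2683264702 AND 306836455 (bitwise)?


0b10011111111011110101111010111110 & 0b10010010010011111001111100111 = 0b10010010010010101001010100110 = 306795174

306795174


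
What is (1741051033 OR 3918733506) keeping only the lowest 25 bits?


Step 1: 1741051033 | 3918733506 = 4023874779
Step 2: 4023874779 & 33554431 = 30897371

30897371


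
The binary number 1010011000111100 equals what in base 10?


1010011000111100 in decimal = 42556

42556


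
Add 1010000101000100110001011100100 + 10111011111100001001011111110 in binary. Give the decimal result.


1010000101000100110001011100100 + 10111011111100001001011111110 = 1101000001000000111010111100010 = 1746957794

1746957794


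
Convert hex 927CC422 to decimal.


927CC422 hex = 2457650210 decimal

2457650210


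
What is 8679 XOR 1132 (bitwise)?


0b10000111100111 ^ 0b10001101100 = 0b10010110001011 = 9611

9611


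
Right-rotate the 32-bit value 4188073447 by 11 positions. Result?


Rotate 0b11111001101000001110110111100111 right by 11 (32-bit) = 0b10111100111111110011010000011101 = 3170841629

3170841629


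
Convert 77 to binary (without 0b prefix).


77 = 1001101 in binary

1001101


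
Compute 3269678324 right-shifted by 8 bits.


0b11000010111000110101010011110100 >> 8 = 0b110000101110001101010100 = 12772180

12772180


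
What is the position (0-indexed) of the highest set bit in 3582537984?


0b11010101100010010011000100000000. Highest set bit at position 31

31


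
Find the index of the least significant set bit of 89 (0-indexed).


0b1011001. Lowest set bit at position 0

0


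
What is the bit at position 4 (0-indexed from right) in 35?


0b100011, position 4 = 0

0


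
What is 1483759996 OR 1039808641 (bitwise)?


0b1011000011100000110000101111100 | 0b111101111110100011100010000001 = 0b1111101111110100111100111111101 = 2113567229

2113567229


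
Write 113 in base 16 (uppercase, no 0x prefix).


113 = 71 hex

71


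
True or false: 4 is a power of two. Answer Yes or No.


0b100. Only one bit set => Yes

Yes


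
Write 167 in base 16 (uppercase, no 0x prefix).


167 = A7 hex

A7


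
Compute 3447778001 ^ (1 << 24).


3447778001 ^ (1 << 24) = 3447778001 ^ 16777216 = 3431000785

3431000785


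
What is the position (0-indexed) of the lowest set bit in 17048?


0b100001010011000. Lowest set bit at position 3

3


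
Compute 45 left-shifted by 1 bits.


0b101101 << 1 = 0b1011010 = 90

90


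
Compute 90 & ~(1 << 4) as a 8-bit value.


90 & ~(1 << 4) = 74

74


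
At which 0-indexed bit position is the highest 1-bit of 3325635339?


0b11000110001110010010101100001011. Highest set bit at position 31

31


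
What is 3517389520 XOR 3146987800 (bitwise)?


0b11010001101001110001101011010000 ^ 0b10111011100100110011100100011000 = 0b1101010001101000010001111001000 = 1781801928

1781801928


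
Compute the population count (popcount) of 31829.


0b111110001010101 has 9 set bits

9


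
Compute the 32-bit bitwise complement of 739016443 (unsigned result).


~0b101100000011000111111011111011 = 0b11010011111100111000000100000100 = 3555950852 (32-bit unsigned)

3555950852


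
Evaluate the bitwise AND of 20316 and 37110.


0b100111101011100 & 0b1001000011110110 = 0b1010100 = 84

84


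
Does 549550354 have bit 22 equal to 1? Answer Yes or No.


0b100000110000010111100100010010, bit 22 = 1. Yes

Yes


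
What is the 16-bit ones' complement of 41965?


41965 ^ 65535 = 23570

23570


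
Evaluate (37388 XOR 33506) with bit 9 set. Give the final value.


Step 1: 37388 ^ 33506 = 4334
Step 2: 4334 | (1 << 9) = 4334 | 512 = 4846

4846


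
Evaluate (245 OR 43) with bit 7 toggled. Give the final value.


Step 1: 245 | 43 = 255
Step 2: 255 ^ (1 << 7) = 255 ^ 128 = 127

127


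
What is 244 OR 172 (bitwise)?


0b11110100 | 0b10101100 = 0b11111100 = 252

252


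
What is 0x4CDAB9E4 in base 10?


4CDAB9E4 hex = 1289402852 decimal

1289402852


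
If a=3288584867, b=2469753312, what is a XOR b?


3288584867 ^ 2469753312 = 1463198531

1463198531


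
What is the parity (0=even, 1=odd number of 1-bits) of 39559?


0b1001101010000111 has 8 ones => parity 0

0


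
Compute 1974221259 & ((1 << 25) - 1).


1974221259 & 33554431 = 28064203

28064203


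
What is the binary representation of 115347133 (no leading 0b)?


115347133 = 110111000000000111010111101 in binary

110111000000000111010111101


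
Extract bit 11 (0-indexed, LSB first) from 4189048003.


0b11111001101011111100110011000011, position 11 = 1

1


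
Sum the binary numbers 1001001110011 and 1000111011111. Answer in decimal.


1001001110011 + 1000111011111 = 10010001010010 = 9298

9298


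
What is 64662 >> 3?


0b1111110010010110 >> 3 = 0b1111110010010 = 8082

8082


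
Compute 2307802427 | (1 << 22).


2307802427 | (1 << 22) = 2307802427 | 4194304 = 2311996731

2311996731


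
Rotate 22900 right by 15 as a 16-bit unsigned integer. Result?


Rotate 0b101100101110100 right by 15 (16-bit) = 0b1011001011101000 = 45800

45800


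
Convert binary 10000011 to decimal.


10000011 in decimal = 131

131


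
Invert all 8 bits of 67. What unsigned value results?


67 ^ 255 = 188

188


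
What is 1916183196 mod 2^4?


1916183196 & 15 = 12

12


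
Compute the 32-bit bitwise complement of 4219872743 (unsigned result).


~0b11111011100001100010010111100111 = 0b100011110011101101000011000 = 75094552 (32-bit unsigned)

75094552


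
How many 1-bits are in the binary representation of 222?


0b11011110 has 6 set bits

6


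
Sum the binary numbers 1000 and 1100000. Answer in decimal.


1000 + 1100000 = 1101000 = 104

104


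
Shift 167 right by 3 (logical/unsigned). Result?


0b10100111 >> 3 = 0b10100 = 20

20


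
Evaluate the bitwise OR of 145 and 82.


0b10010001 | 0b1010010 = 0b11010011 = 211

211


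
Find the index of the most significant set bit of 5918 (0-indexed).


0b1011100011110. Highest set bit at position 12

12


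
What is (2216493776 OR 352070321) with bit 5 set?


Step 1: 2216493776 | 352070321 = 2499619569
Step 2: 2499619569 | (1 << 5) = 2499619569 | 32 = 2499619569

2499619569


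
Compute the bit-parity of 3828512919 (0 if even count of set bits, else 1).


0b11100100001100100111100010010111 has 16 ones => parity 0

0


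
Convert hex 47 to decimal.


47 hex = 71 decimal

71


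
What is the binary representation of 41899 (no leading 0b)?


41899 = 1010001110101011 in binary

1010001110101011


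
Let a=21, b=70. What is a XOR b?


21 ^ 70 = 83

83


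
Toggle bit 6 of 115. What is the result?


115 ^ (1 << 6) = 115 ^ 64 = 51

51


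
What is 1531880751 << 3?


0b1011011010011101010010100101111 << 3 = 0b1011011010011101010010100101111000 = 12255046008

12255046008


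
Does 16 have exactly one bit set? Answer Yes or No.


0b10000. Only one bit set => Yes

Yes


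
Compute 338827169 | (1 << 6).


338827169 | (1 << 6) = 338827169 | 64 = 338827233

338827233


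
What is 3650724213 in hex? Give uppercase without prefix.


3650724213 = D999A175 hex

D999A175


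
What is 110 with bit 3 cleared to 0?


110 & ~(1 << 3) = 102

102


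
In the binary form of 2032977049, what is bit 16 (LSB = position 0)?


0b1111001001011001100010010011001, position 16 = 0

0


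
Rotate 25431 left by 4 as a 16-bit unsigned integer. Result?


Rotate 0b110001101010111 left by 4 (16-bit) = 0b11010101110110 = 13686

13686


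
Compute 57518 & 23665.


0b1110000010101110 & 0b101110001110001 = 0b100000000100000 = 16416

16416


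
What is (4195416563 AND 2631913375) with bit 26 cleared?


Step 1: 4195416563 & 2631913375 = 2551237011
Step 2: 2551237011 & ~(1 << 26) = 2551237011

2551237011


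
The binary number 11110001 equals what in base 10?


11110001 in decimal = 241

241


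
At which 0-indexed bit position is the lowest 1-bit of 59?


0b111011. Lowest set bit at position 0

0


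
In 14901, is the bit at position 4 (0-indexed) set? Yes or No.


0b11101000110101, bit 4 = 1. Yes

Yes


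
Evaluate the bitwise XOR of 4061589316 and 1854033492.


0b11110010000101101110111101000100 ^ 0b1101110100000100100111001010100 = 0b10011100100101001010000100010000 = 2626986256

2626986256


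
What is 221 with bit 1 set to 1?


221 | (1 << 1) = 221 | 2 = 223

223


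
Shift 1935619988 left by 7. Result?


0b1110011010111110011011110010100 << 7 = 0b11100110101111100110111100101000000000 = 247759358464

247759358464


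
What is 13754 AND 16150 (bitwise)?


0b11010110111010 & 0b11111100010110 = 0b11010100010010 = 13586

13586


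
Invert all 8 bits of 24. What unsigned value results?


24 ^ 255 = 231

231


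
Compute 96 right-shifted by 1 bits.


0b1100000 >> 1 = 0b110000 = 48

48


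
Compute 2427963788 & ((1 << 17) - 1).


2427963788 & 131071 = 117132

117132


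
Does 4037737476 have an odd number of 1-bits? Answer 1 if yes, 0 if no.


0b11110000101010101111110000000100 has 15 ones => parity 1

1


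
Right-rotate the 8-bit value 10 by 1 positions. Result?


Rotate 0b1010 right by 1 (8-bit) = 0b101 = 5

5


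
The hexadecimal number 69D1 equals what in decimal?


69D1 hex = 27089 decimal

27089


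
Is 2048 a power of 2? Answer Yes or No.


0b100000000000. Only one bit set => Yes

Yes


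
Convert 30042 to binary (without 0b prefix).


30042 = 111010101011010 in binary

111010101011010


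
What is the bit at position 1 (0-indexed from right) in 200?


0b11001000, position 1 = 0

0


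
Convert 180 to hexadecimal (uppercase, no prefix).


180 = B4 hex

B4


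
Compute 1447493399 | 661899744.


0b1010110010001101111111100010111 | 0b100111011100111100100111100000 = 0b1110111011101111111111111110111 = 2004353015

2004353015


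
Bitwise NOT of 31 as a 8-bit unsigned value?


~0b11111 = 0b11100000 = 224 (8-bit unsigned)

224


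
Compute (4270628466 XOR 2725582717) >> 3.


Step 1: 4270628466 ^ 2725582717 = 1559857423
Step 2: 1559857423 >> 3 = 194982177

194982177


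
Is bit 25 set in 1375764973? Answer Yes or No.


0b1010010000000001000000111101101, bit 25 = 1. Yes

Yes


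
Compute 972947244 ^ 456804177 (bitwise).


0b111001111111011111111100101100 ^ 0b11011001110100100011101010001 = 0b100010110001111011100001111101 = 583514237

583514237


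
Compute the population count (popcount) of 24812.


0b110000011101100 has 7 set bits

7


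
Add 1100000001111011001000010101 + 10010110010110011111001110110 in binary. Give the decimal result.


1100000001111011001000010101 + 10010110010110011111001110110 = 11110110100101111000010001011 = 517140619

517140619
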